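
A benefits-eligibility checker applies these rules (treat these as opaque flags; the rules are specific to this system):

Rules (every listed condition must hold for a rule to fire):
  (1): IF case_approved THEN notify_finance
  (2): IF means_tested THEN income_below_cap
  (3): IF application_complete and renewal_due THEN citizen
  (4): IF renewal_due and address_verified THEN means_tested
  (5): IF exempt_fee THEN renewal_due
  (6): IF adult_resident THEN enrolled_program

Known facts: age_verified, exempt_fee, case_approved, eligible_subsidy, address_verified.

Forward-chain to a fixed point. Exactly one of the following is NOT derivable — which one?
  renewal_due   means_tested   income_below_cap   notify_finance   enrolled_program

enrolled_program

Round 1 — (1), (5), derive notify_finance, renewal_due.
Round 2 — (4), derive means_tested.
Round 3 — (2), derive income_below_cap.
Derived: income_below_cap (round 3), means_tested (round 2), renewal_due (round 1), notify_finance (round 1). enrolled_program never appears in any round.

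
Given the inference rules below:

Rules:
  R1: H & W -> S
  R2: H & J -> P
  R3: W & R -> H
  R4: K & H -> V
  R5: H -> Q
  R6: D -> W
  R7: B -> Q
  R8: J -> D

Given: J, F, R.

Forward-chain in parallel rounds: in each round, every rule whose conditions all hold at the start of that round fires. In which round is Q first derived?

4

Round 1: R8 [J -> D]. New: D.
Round 2: R6 [D -> W]. New: W.
Round 3: R3 [W & R -> H]. New: H.
Round 4: R1 [H & W -> S]; R2 [H & J -> P]; R5 [H -> Q]. New: S, P, Q.
Q first appears in round 4.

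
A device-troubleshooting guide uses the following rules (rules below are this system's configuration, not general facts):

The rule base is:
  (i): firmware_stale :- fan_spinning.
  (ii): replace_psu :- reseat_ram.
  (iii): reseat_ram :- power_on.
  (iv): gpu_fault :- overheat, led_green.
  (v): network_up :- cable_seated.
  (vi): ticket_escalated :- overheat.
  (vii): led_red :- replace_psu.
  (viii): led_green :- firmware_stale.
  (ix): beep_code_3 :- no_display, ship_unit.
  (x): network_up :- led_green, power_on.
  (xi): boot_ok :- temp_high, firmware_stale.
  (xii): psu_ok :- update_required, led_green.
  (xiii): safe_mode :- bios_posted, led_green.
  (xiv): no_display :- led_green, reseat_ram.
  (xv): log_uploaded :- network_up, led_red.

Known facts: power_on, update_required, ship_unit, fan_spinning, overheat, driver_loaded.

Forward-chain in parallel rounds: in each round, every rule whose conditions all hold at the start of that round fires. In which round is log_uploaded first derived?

4

Round 1 fires (i), (iii), (vi), giving firmware_stale, reseat_ram, ticket_escalated.
Round 2 fires (ii), (viii), giving replace_psu, led_green.
Round 3 fires (iv), (vii), (x), (xii), (xiv), giving gpu_fault, led_red, network_up, psu_ok, no_display.
Round 4 fires (ix), (xv), giving beep_code_3, log_uploaded.
log_uploaded first appears in round 4.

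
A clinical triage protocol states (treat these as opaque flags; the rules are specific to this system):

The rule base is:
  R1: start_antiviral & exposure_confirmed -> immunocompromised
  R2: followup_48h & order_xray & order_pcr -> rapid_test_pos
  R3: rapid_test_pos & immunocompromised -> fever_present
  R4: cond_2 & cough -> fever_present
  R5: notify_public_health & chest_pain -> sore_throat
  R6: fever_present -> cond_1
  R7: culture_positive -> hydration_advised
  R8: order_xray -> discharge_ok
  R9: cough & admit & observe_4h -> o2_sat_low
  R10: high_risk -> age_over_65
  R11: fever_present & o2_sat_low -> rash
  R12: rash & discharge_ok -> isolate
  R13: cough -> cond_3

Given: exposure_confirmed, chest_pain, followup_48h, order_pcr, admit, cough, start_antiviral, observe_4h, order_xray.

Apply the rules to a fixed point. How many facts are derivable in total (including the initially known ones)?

18

Round 1 fires R1, R2, R8, R9, R13, giving immunocompromised, rapid_test_pos, discharge_ok, o2_sat_low, cond_3.
Round 2 fires R3, giving fever_present.
Round 3 fires R6, R11, giving cond_1, rash.
Round 4 fires R12, giving isolate.
Closure: {admit, chest_pain, cond_1, cond_3, cough, discharge_ok, exposure_confirmed, fever_present, followup_48h, immunocompromised, isolate, o2_sat_low, observe_4h, order_pcr, order_xray, rapid_test_pos, rash, start_antiviral} — 18 facts.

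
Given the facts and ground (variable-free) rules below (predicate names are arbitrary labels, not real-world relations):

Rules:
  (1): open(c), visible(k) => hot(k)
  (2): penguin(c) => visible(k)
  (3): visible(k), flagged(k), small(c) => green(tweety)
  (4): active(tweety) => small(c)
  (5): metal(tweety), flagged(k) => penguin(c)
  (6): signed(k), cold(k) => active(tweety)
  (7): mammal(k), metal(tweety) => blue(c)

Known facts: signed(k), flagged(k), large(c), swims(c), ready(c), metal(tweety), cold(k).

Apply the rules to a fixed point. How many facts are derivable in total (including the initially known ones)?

12

Round 1 — (5), (6), derive penguin(c), active(tweety).
Round 2 — (2), (4), derive visible(k), small(c).
Round 3 — (3), derive green(tweety).
Closure: {active(tweety), cold(k), flagged(k), green(tweety), large(c), metal(tweety), penguin(c), ready(c), signed(k), small(c), swims(c), visible(k)} — 12 facts.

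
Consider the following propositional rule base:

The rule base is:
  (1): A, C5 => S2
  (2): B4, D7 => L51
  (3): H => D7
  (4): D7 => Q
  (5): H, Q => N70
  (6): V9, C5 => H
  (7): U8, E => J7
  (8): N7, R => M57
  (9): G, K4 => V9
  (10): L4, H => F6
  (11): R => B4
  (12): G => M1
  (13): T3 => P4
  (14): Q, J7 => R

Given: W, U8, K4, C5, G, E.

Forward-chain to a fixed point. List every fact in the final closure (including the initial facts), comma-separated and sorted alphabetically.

Round 1: (7) [U8, E => J7]; (9) [G, K4 => V9]; (12) [G => M1]. Adds J7, V9, M1.
Round 2: (6) [V9, C5 => H]. Adds H.
Round 3: (3) [H => D7]. Adds D7.
Round 4: (4) [D7 => Q]. Adds Q.
Round 5: (5) [H, Q => N70]; (14) [Q, J7 => R]. Adds N70, R.
Round 6: (11) [R => B4]. Adds B4.
Round 7: (2) [B4, D7 => L51]. Adds L51.

B4, C5, D7, E, G, H, J7, K4, L51, M1, N70, Q, R, U8, V9, W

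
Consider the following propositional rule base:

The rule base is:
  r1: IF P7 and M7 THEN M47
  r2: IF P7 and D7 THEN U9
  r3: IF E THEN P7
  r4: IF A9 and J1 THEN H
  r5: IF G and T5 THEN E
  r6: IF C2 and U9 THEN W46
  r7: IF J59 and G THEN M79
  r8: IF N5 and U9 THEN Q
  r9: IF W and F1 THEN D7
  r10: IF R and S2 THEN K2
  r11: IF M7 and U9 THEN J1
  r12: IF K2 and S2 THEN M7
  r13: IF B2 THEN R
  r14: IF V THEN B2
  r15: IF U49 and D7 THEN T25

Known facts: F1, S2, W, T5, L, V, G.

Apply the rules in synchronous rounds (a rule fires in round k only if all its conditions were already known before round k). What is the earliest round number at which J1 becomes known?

Round 1 fires r5, r9, r14, giving E, D7, B2.
Round 2 fires r3, r13, giving P7, R.
Round 3 fires r2, r10, giving U9, K2.
Round 4 fires r12, giving M7.
Round 5 fires r1, r11, giving M47, J1.
J1 first appears in round 5.

5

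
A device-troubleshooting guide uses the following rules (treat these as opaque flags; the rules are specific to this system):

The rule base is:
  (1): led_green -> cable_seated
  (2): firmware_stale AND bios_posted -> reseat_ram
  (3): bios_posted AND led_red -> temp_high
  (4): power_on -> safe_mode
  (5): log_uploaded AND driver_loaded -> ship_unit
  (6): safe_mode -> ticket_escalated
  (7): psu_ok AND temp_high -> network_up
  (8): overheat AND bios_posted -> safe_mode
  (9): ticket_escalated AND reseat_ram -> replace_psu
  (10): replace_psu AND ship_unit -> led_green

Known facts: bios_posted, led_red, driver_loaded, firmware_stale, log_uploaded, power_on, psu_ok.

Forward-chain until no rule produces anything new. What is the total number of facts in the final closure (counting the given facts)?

16

Round 1 — (2), (3), (4), (5), derive reseat_ram, temp_high, safe_mode, ship_unit.
Round 2 — (6), (7), derive ticket_escalated, network_up.
Round 3 — (9), derive replace_psu.
Round 4 — (10), derive led_green.
Round 5 — (1), derive cable_seated.
Closure: {bios_posted, cable_seated, driver_loaded, firmware_stale, led_green, led_red, log_uploaded, network_up, power_on, psu_ok, replace_psu, reseat_ram, safe_mode, ship_unit, temp_high, ticket_escalated} — 16 facts.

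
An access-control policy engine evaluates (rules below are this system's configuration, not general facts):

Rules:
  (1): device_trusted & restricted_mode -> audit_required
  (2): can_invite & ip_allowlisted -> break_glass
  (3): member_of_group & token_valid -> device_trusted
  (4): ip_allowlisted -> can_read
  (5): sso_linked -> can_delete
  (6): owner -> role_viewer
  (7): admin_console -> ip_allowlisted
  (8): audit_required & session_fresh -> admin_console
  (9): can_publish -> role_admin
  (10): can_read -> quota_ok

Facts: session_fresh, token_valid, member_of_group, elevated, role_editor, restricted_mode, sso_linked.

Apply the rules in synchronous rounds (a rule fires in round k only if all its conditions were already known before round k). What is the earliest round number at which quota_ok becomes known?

[1] (3) [member_of_group & token_valid -> device_trusted]; (5) [sso_linked -> can_delete]. ⇒ new: device_trusted, can_delete.
[2] (1) [device_trusted & restricted_mode -> audit_required]. ⇒ new: audit_required.
[3] (8) [audit_required & session_fresh -> admin_console]. ⇒ new: admin_console.
[4] (7) [admin_console -> ip_allowlisted]. ⇒ new: ip_allowlisted.
[5] (4) [ip_allowlisted -> can_read]. ⇒ new: can_read.
[6] (10) [can_read -> quota_ok]. ⇒ new: quota_ok.
quota_ok first appears in round 6.

6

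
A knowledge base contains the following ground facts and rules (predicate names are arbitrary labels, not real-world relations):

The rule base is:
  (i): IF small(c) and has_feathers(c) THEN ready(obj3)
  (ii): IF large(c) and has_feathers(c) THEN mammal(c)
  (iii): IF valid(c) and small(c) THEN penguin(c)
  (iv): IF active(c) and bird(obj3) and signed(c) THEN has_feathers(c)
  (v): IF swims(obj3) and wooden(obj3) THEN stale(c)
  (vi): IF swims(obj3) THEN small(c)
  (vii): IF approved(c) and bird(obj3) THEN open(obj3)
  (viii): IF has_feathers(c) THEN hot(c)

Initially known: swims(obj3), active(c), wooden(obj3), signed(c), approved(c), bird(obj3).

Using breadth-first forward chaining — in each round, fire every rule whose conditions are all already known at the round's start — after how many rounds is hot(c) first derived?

2

Round 1: (iv) [IF active(c) and bird(obj3) and signed(c) THEN has_feathers(c)]; (v) [IF swims(obj3) and wooden(obj3) THEN stale(c)]; (vi) [IF swims(obj3) THEN small(c)]; (vii) [IF approved(c) and bird(obj3) THEN open(obj3)]. New: has_feathers(c), stale(c), small(c), open(obj3).
Round 2: (i) [IF small(c) and has_feathers(c) THEN ready(obj3)]; (viii) [IF has_feathers(c) THEN hot(c)]. New: ready(obj3), hot(c).
hot(c) first appears in round 2.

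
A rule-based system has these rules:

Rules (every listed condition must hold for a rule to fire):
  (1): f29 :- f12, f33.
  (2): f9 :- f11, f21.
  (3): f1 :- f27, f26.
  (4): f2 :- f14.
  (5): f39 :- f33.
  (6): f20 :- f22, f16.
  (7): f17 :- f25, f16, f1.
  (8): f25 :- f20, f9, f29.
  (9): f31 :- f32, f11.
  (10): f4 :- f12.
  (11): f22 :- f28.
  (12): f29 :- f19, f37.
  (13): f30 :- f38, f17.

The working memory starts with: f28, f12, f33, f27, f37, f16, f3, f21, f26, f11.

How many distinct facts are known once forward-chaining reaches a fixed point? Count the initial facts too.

19

Round 1 — (1), (2), (3), (5), (10), (11), derive f29, f9, f1, f39, f4, f22.
Round 2 — (6), derive f20.
Round 3 — (8), derive f25.
Round 4 — (7), derive f17.
Closure: {f1, f11, f12, f16, f17, f20, f21, f22, f25, f26, f27, f28, f29, f3, f33, f37, f39, f4, f9} — 19 facts.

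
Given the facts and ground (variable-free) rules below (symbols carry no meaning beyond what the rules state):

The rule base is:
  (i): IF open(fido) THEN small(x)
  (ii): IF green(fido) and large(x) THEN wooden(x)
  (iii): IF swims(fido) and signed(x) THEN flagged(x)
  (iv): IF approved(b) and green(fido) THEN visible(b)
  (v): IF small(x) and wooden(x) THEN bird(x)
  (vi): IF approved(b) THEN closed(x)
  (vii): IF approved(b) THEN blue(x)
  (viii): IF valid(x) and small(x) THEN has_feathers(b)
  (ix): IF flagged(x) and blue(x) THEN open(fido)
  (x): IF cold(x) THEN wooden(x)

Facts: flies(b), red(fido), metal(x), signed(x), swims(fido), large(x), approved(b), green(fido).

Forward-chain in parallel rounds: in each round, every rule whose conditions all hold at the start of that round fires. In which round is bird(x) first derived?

[1] (ii) [IF green(fido) and large(x) THEN wooden(x)]; (iii) [IF swims(fido) and signed(x) THEN flagged(x)]; (iv) [IF approved(b) and green(fido) THEN visible(b)]; (vi) [IF approved(b) THEN closed(x)]; (vii) [IF approved(b) THEN blue(x)]. ⇒ new: wooden(x), flagged(x), visible(b), closed(x), blue(x).
[2] (ix) [IF flagged(x) and blue(x) THEN open(fido)]. ⇒ new: open(fido).
[3] (i) [IF open(fido) THEN small(x)]. ⇒ new: small(x).
[4] (v) [IF small(x) and wooden(x) THEN bird(x)]. ⇒ new: bird(x).
bird(x) first appears in round 4.

4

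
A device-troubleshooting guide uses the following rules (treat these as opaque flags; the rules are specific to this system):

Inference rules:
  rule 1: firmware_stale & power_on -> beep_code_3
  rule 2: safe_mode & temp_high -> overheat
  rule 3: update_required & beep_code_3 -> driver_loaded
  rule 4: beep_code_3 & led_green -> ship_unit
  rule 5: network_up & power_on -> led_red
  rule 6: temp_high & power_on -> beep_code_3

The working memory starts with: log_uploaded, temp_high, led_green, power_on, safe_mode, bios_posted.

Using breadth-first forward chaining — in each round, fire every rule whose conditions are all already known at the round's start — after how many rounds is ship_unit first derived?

2

Round 1 fires rule 2, rule 6, giving overheat, beep_code_3.
Round 2 fires rule 4, giving ship_unit.
ship_unit first appears in round 2.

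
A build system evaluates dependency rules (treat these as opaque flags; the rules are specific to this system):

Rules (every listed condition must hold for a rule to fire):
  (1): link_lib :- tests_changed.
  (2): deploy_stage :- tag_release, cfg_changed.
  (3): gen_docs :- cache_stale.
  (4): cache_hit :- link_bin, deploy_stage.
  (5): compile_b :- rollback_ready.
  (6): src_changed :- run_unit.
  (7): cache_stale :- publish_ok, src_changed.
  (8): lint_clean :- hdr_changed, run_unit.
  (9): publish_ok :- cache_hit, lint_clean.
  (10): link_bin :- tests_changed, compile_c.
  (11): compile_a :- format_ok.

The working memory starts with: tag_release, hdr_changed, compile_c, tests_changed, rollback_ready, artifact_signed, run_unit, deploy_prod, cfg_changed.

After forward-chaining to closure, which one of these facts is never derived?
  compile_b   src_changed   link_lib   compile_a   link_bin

Round 1: (1) [link_lib :- tests_changed.]; (2) [deploy_stage :- tag_release, cfg_changed.]; (5) [compile_b :- rollback_ready.]; (6) [src_changed :- run_unit.]; (8) [lint_clean :- hdr_changed, run_unit.]; (10) [link_bin :- tests_changed, compile_c.]. Adds link_lib, deploy_stage, compile_b, src_changed, lint_clean, link_bin.
Round 2: (4) [cache_hit :- link_bin, deploy_stage.]. Adds cache_hit.
Round 3: (9) [publish_ok :- cache_hit, lint_clean.]. Adds publish_ok.
Round 4: (7) [cache_stale :- publish_ok, src_changed.]. Adds cache_stale.
Round 5: (3) [gen_docs :- cache_stale.]. Adds gen_docs.
Derived: compile_b (round 1), link_bin (round 1), src_changed (round 1), link_lib (round 1). compile_a never appears in any round.

compile_a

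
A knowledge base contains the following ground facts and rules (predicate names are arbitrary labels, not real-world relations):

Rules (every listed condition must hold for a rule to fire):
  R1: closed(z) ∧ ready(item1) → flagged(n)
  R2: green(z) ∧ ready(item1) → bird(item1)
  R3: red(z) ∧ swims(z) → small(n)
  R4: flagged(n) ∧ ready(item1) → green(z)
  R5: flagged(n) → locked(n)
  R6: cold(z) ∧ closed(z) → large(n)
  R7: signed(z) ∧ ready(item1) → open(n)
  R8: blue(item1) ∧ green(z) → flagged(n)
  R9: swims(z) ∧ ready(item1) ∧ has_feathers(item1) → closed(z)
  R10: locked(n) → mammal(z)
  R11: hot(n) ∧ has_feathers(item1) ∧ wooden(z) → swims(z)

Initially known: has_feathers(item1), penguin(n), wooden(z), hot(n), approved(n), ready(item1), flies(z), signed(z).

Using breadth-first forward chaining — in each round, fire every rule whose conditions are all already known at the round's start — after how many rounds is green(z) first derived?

4

Round 1 fires R7, R11, giving open(n), swims(z).
Round 2 fires R9, giving closed(z).
Round 3 fires R1, giving flagged(n).
Round 4 fires R4, R5, giving green(z), locked(n).
green(z) first appears in round 4.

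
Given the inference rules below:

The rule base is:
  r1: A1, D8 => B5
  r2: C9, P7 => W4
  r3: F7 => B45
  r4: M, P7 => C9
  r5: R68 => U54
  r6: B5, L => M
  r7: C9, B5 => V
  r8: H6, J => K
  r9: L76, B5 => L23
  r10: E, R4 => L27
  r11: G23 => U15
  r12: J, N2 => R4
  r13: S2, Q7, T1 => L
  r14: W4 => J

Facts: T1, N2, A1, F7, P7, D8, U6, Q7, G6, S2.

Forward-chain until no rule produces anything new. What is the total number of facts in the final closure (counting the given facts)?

19

Round 1 fires r1, r3, r13, giving B5, B45, L.
Round 2 fires r6, giving M.
Round 3 fires r4, giving C9.
Round 4 fires r2, r7, giving W4, V.
Round 5 fires r14, giving J.
Round 6 fires r12, giving R4.
Closure: {A1, B45, B5, C9, D8, F7, G6, J, L, M, N2, P7, Q7, R4, S2, T1, U6, V, W4} — 19 facts.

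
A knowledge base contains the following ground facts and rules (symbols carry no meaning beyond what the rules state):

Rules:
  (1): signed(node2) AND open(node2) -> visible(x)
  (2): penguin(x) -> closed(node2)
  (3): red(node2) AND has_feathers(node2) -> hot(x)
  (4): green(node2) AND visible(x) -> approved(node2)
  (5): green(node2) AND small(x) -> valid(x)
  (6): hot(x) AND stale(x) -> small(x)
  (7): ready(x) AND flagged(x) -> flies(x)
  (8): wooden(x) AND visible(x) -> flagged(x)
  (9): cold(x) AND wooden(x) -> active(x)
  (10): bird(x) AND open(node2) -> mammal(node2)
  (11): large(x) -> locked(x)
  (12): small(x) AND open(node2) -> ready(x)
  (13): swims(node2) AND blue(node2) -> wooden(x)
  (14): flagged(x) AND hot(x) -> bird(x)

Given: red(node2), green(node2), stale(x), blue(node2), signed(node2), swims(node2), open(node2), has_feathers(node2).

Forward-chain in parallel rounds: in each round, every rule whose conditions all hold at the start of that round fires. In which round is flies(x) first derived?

Round 1: (1) [signed(node2) AND open(node2) -> visible(x)]; (3) [red(node2) AND has_feathers(node2) -> hot(x)]; (13) [swims(node2) AND blue(node2) -> wooden(x)]. Adds visible(x), hot(x), wooden(x).
Round 2: (4) [green(node2) AND visible(x) -> approved(node2)]; (6) [hot(x) AND stale(x) -> small(x)]; (8) [wooden(x) AND visible(x) -> flagged(x)]. Adds approved(node2), small(x), flagged(x).
Round 3: (5) [green(node2) AND small(x) -> valid(x)]; (12) [small(x) AND open(node2) -> ready(x)]; (14) [flagged(x) AND hot(x) -> bird(x)]. Adds valid(x), ready(x), bird(x).
Round 4: (7) [ready(x) AND flagged(x) -> flies(x)]; (10) [bird(x) AND open(node2) -> mammal(node2)]. Adds flies(x), mammal(node2).
flies(x) first appears in round 4.

4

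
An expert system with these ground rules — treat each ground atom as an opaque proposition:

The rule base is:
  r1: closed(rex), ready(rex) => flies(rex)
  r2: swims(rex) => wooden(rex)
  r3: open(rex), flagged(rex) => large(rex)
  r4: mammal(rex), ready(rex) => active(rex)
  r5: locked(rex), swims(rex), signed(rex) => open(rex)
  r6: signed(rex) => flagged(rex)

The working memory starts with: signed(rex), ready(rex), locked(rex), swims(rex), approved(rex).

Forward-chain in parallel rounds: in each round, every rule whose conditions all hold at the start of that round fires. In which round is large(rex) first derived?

2

Round 1 — r2, r5, r6, derive wooden(rex), open(rex), flagged(rex).
Round 2 — r3, derive large(rex).
large(rex) first appears in round 2.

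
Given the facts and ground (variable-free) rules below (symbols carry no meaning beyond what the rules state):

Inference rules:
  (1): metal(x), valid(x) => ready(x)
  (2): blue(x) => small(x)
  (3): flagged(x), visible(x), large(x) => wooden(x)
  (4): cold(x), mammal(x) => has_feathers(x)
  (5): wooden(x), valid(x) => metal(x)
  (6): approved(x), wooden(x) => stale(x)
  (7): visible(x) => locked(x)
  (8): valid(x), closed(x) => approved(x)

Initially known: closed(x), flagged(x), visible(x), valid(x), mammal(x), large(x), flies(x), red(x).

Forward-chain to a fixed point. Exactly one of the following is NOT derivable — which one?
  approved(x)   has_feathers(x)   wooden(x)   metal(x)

has_feathers(x)

[1] (3) [flagged(x), visible(x), large(x) => wooden(x)]; (7) [visible(x) => locked(x)]; (8) [valid(x), closed(x) => approved(x)]. ⇒ new: wooden(x), locked(x), approved(x).
[2] (5) [wooden(x), valid(x) => metal(x)]; (6) [approved(x), wooden(x) => stale(x)]. ⇒ new: metal(x), stale(x).
[3] (1) [metal(x), valid(x) => ready(x)]. ⇒ new: ready(x).
Derived: wooden(x) (round 1), metal(x) (round 2), approved(x) (round 1). has_feathers(x) never appears in any round.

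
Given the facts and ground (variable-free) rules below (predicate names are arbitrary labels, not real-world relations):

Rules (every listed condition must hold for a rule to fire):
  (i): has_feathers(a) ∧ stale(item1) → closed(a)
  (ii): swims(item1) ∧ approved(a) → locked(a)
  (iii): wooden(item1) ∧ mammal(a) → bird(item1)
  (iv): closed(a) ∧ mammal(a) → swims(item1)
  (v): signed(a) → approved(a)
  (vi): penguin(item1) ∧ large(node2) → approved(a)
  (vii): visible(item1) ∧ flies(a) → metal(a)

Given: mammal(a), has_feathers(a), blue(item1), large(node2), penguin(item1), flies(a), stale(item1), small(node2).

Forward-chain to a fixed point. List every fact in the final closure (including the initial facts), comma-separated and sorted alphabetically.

Round 1 — (i), (vi), derive closed(a), approved(a).
Round 2 — (iv), derive swims(item1).
Round 3 — (ii), derive locked(a).

approved(a), blue(item1), closed(a), flies(a), has_feathers(a), large(node2), locked(a), mammal(a), penguin(item1), small(node2), stale(item1), swims(item1)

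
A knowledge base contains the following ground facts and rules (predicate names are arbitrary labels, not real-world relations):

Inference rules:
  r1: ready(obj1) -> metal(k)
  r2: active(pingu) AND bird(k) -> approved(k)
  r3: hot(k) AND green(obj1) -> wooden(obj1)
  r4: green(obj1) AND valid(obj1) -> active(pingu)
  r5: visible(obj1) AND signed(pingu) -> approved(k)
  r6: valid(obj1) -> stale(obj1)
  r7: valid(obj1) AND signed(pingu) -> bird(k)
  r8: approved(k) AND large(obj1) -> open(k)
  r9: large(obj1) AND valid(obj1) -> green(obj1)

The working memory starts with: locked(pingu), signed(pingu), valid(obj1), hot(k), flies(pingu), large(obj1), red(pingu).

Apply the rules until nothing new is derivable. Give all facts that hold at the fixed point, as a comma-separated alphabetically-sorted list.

Round 1 — r6, r7, r9, derive stale(obj1), bird(k), green(obj1).
Round 2 — r3, r4, derive wooden(obj1), active(pingu).
Round 3 — r2, derive approved(k).
Round 4 — r8, derive open(k).

active(pingu), approved(k), bird(k), flies(pingu), green(obj1), hot(k), large(obj1), locked(pingu), open(k), red(pingu), signed(pingu), stale(obj1), valid(obj1), wooden(obj1)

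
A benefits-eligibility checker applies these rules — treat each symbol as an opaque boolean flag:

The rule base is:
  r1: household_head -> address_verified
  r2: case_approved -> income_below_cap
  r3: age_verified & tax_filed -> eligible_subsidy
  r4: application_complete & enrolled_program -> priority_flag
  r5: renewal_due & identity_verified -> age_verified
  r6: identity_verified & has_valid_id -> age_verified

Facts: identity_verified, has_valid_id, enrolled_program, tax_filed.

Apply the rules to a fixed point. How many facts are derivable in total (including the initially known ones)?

6

Round 1: r6 [identity_verified & has_valid_id -> age_verified]. Adds age_verified.
Round 2: r3 [age_verified & tax_filed -> eligible_subsidy]. Adds eligible_subsidy.
Closure: {age_verified, eligible_subsidy, enrolled_program, has_valid_id, identity_verified, tax_filed} — 6 facts.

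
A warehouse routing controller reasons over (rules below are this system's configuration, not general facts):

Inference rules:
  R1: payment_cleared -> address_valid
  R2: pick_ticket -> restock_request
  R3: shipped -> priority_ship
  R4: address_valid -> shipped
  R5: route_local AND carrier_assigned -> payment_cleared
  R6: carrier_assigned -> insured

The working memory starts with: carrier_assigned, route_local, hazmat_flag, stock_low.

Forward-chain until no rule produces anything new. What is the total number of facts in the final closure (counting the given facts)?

Round 1 fires R5, R6, giving payment_cleared, insured.
Round 2 fires R1, giving address_valid.
Round 3 fires R4, giving shipped.
Round 4 fires R3, giving priority_ship.
Closure: {address_valid, carrier_assigned, hazmat_flag, insured, payment_cleared, priority_ship, route_local, shipped, stock_low} — 9 facts.

9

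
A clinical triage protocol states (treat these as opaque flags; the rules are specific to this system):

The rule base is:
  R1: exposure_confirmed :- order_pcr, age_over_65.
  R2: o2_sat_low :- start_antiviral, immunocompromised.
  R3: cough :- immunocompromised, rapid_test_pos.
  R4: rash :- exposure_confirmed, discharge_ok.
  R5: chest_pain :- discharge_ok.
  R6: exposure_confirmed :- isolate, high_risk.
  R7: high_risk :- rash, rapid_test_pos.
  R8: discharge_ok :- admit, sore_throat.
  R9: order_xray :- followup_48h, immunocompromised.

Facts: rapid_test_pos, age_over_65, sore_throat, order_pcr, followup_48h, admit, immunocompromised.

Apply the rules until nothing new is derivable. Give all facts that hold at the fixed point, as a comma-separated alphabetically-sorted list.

Round 1 — R1, R3, R8, R9, derive exposure_confirmed, cough, discharge_ok, order_xray.
Round 2 — R4, R5, derive rash, chest_pain.
Round 3 — R7, derive high_risk.

admit, age_over_65, chest_pain, cough, discharge_ok, exposure_confirmed, followup_48h, high_risk, immunocompromised, order_pcr, order_xray, rapid_test_pos, rash, sore_throat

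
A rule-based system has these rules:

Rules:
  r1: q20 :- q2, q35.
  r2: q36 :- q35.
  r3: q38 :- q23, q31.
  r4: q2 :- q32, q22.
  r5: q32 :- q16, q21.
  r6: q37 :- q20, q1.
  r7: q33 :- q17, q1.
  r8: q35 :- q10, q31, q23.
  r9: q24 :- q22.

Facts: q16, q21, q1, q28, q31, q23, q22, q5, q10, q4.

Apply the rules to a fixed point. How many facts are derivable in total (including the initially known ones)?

Round 1: r3 [q38 :- q23, q31.]; r5 [q32 :- q16, q21.]; r8 [q35 :- q10, q31, q23.]; r9 [q24 :- q22.]. New: q38, q32, q35, q24.
Round 2: r2 [q36 :- q35.]; r4 [q2 :- q32, q22.]. New: q36, q2.
Round 3: r1 [q20 :- q2, q35.]. New: q20.
Round 4: r6 [q37 :- q20, q1.]. New: q37.
Closure: {q1, q10, q16, q2, q20, q21, q22, q23, q24, q28, q31, q32, q35, q36, q37, q38, q4, q5} — 18 facts.

18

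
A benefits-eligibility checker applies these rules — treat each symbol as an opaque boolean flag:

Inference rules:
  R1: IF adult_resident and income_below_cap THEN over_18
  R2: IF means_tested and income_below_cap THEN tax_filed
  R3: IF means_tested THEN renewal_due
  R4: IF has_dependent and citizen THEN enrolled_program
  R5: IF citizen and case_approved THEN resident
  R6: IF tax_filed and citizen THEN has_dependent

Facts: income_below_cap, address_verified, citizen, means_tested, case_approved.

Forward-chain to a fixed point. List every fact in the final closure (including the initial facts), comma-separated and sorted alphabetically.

Round 1: R2 [IF means_tested and income_below_cap THEN tax_filed]; R3 [IF means_tested THEN renewal_due]; R5 [IF citizen and case_approved THEN resident]. Adds tax_filed, renewal_due, resident.
Round 2: R6 [IF tax_filed and citizen THEN has_dependent]. Adds has_dependent.
Round 3: R4 [IF has_dependent and citizen THEN enrolled_program]. Adds enrolled_program.

address_verified, case_approved, citizen, enrolled_program, has_dependent, income_below_cap, means_tested, renewal_due, resident, tax_filed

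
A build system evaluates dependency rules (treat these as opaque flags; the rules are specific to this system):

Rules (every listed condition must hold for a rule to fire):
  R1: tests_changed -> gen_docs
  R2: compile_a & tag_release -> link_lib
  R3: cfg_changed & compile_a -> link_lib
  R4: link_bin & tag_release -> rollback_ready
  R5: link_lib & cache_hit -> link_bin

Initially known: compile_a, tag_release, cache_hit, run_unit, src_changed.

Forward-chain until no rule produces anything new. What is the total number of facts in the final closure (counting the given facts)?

Round 1 — R2, derive link_lib.
Round 2 — R5, derive link_bin.
Round 3 — R4, derive rollback_ready.
Closure: {cache_hit, compile_a, link_bin, link_lib, rollback_ready, run_unit, src_changed, tag_release} — 8 facts.

8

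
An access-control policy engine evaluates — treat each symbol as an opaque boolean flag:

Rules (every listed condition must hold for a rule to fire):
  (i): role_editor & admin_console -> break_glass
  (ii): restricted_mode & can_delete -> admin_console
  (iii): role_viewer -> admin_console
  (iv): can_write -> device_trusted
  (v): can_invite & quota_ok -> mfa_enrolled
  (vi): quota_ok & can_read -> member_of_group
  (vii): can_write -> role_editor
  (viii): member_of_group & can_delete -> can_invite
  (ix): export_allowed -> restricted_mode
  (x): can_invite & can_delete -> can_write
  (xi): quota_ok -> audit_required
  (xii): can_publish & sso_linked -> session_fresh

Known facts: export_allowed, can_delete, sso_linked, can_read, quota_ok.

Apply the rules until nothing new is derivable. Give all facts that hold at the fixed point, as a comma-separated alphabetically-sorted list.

admin_console, audit_required, break_glass, can_delete, can_invite, can_read, can_write, device_trusted, export_allowed, member_of_group, mfa_enrolled, quota_ok, restricted_mode, role_editor, sso_linked

[1] (vi) [quota_ok & can_read -> member_of_group]; (ix) [export_allowed -> restricted_mode]; (xi) [quota_ok -> audit_required]. ⇒ new: member_of_group, restricted_mode, audit_required.
[2] (ii) [restricted_mode & can_delete -> admin_console]; (viii) [member_of_group & can_delete -> can_invite]. ⇒ new: admin_console, can_invite.
[3] (v) [can_invite & quota_ok -> mfa_enrolled]; (x) [can_invite & can_delete -> can_write]. ⇒ new: mfa_enrolled, can_write.
[4] (iv) [can_write -> device_trusted]; (vii) [can_write -> role_editor]. ⇒ new: device_trusted, role_editor.
[5] (i) [role_editor & admin_console -> break_glass]. ⇒ new: break_glass.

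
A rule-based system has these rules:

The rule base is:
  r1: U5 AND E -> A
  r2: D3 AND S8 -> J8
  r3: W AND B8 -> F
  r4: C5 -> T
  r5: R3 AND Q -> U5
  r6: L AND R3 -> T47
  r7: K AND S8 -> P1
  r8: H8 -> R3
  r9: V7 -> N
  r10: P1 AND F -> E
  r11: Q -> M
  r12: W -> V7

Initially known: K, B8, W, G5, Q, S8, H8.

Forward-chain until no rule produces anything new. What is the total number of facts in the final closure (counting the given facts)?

Round 1 fires r3, r7, r8, r11, r12, giving F, P1, R3, M, V7.
Round 2 fires r5, r9, r10, giving U5, N, E.
Round 3 fires r1, giving A.
Closure: {A, B8, E, F, G5, H8, K, M, N, P1, Q, R3, S8, U5, V7, W} — 16 facts.

16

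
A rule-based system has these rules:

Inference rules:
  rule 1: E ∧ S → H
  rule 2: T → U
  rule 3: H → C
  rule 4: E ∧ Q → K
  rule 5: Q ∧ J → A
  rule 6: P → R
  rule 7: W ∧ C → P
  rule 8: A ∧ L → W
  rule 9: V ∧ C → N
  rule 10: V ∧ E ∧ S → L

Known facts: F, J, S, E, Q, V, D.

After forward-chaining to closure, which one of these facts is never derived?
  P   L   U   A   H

U

Round 1: rule 1 [E ∧ S → H]; rule 4 [E ∧ Q → K]; rule 5 [Q ∧ J → A]; rule 10 [V ∧ E ∧ S → L]. Adds H, K, A, L.
Round 2: rule 3 [H → C]; rule 8 [A ∧ L → W]. Adds C, W.
Round 3: rule 7 [W ∧ C → P]; rule 9 [V ∧ C → N]. Adds P, N.
Round 4: rule 6 [P → R]. Adds R.
Derived: A (round 1), P (round 3), L (round 1), H (round 1). U never appears in any round.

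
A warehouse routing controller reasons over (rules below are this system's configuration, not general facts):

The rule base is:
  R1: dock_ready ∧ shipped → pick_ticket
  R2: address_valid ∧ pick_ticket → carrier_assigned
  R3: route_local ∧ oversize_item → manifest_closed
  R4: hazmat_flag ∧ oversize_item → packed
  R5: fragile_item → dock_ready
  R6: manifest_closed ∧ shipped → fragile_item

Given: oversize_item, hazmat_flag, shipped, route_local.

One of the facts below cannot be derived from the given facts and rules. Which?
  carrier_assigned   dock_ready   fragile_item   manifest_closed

Round 1 fires R3, R4, giving manifest_closed, packed.
Round 2 fires R6, giving fragile_item.
Round 3 fires R5, giving dock_ready.
Round 4 fires R1, giving pick_ticket.
Derived: dock_ready (round 3), fragile_item (round 2), manifest_closed (round 1). carrier_assigned never appears in any round.

carrier_assigned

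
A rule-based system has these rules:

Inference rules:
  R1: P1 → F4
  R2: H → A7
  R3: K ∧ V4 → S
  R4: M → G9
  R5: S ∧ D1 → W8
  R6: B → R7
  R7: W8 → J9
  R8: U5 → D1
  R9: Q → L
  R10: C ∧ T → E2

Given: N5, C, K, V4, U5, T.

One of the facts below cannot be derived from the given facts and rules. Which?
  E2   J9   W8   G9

G9

Round 1 — R3, R8, R10, derive S, D1, E2.
Round 2 — R5, derive W8.
Round 3 — R7, derive J9.
Derived: J9 (round 3), W8 (round 2), E2 (round 1). G9 never appears in any round.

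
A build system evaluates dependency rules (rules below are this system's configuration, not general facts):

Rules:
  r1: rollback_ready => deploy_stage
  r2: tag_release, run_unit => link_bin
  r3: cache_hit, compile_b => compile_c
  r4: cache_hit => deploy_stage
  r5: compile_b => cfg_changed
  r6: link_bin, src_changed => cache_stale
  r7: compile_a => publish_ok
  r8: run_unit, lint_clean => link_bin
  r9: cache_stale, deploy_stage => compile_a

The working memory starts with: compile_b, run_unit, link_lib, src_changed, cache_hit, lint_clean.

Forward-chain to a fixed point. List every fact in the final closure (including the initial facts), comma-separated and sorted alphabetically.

Round 1 — r3, r4, r5, r8, derive compile_c, deploy_stage, cfg_changed, link_bin.
Round 2 — r6, derive cache_stale.
Round 3 — r9, derive compile_a.
Round 4 — r7, derive publish_ok.

cache_hit, cache_stale, cfg_changed, compile_a, compile_b, compile_c, deploy_stage, link_bin, link_lib, lint_clean, publish_ok, run_unit, src_changed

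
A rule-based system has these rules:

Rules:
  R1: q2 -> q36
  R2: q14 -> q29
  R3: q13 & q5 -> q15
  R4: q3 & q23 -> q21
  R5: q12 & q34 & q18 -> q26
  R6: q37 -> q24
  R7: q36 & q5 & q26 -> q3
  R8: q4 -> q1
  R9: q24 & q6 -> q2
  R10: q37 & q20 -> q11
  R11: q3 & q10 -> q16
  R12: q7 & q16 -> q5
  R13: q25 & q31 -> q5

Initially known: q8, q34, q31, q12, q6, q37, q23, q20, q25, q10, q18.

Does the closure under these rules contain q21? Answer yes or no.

Round 1: R5 [q12 & q34 & q18 -> q26]; R6 [q37 -> q24]; R10 [q37 & q20 -> q11]; R13 [q25 & q31 -> q5]. New: q26, q24, q11, q5.
Round 2: R9 [q24 & q6 -> q2]. New: q2.
Round 3: R1 [q2 -> q36]. New: q36.
Round 4: R7 [q36 & q5 & q26 -> q3]. New: q3.
Round 5: R4 [q3 & q23 -> q21]; R11 [q3 & q10 -> q16]. New: q21, q16.
q21 appears in round 5, so it is derivable.

yes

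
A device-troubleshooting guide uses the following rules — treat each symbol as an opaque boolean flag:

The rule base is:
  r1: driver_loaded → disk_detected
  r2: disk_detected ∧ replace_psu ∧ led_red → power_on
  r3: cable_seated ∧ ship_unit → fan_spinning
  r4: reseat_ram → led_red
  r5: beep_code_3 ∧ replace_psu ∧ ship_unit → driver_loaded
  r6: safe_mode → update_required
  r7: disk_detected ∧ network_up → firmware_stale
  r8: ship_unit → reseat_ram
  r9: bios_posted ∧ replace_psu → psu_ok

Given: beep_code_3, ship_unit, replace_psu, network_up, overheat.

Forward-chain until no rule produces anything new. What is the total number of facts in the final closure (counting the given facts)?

Round 1: r5 [beep_code_3 ∧ replace_psu ∧ ship_unit → driver_loaded]; r8 [ship_unit → reseat_ram]. New: driver_loaded, reseat_ram.
Round 2: r1 [driver_loaded → disk_detected]; r4 [reseat_ram → led_red]. New: disk_detected, led_red.
Round 3: r2 [disk_detected ∧ replace_psu ∧ led_red → power_on]; r7 [disk_detected ∧ network_up → firmware_stale]. New: power_on, firmware_stale.
Closure: {beep_code_3, disk_detected, driver_loaded, firmware_stale, led_red, network_up, overheat, power_on, replace_psu, reseat_ram, ship_unit} — 11 facts.

11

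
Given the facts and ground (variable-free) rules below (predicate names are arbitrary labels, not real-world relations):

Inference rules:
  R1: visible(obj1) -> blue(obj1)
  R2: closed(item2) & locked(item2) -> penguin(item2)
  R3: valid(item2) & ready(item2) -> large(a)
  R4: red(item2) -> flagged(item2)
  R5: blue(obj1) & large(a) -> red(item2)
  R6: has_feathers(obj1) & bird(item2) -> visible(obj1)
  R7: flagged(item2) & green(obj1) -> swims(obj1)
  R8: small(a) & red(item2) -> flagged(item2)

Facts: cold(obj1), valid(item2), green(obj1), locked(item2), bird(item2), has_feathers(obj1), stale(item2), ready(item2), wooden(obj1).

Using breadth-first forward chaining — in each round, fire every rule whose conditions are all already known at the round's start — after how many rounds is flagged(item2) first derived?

Round 1 fires R3, R6, giving large(a), visible(obj1).
Round 2 fires R1, giving blue(obj1).
Round 3 fires R5, giving red(item2).
Round 4 fires R4, giving flagged(item2).
flagged(item2) first appears in round 4.

4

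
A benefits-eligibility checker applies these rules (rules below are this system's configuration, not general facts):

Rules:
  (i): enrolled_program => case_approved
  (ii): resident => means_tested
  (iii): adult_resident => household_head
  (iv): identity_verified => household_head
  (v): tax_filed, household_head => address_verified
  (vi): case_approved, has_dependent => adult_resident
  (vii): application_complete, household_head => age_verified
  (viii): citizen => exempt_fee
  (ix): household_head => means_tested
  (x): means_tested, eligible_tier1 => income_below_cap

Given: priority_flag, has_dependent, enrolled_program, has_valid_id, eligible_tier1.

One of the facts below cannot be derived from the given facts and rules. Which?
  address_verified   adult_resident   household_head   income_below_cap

Round 1: (i) [enrolled_program => case_approved]. Adds case_approved.
Round 2: (vi) [case_approved, has_dependent => adult_resident]. Adds adult_resident.
Round 3: (iii) [adult_resident => household_head]. Adds household_head.
Round 4: (ix) [household_head => means_tested]. Adds means_tested.
Round 5: (x) [means_tested, eligible_tier1 => income_below_cap]. Adds income_below_cap.
Derived: household_head (round 3), income_below_cap (round 5), adult_resident (round 2). address_verified never appears in any round.

address_verified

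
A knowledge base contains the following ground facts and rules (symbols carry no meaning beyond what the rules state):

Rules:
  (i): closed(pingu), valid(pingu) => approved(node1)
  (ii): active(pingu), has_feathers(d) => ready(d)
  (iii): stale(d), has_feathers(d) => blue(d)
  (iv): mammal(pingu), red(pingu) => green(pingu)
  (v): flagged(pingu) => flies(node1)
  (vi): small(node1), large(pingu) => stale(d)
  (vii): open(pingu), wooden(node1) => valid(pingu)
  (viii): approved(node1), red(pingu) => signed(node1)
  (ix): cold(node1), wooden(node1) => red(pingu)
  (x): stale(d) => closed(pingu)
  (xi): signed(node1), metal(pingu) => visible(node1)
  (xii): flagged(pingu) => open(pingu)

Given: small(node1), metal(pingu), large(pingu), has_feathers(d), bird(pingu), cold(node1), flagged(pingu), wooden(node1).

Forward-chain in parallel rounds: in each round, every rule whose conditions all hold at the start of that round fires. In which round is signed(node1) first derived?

4

Round 1: (v) [flagged(pingu) => flies(node1)]; (vi) [small(node1), large(pingu) => stale(d)]; (ix) [cold(node1), wooden(node1) => red(pingu)]; (xii) [flagged(pingu) => open(pingu)]. Adds flies(node1), stale(d), red(pingu), open(pingu).
Round 2: (iii) [stale(d), has_feathers(d) => blue(d)]; (vii) [open(pingu), wooden(node1) => valid(pingu)]; (x) [stale(d) => closed(pingu)]. Adds blue(d), valid(pingu), closed(pingu).
Round 3: (i) [closed(pingu), valid(pingu) => approved(node1)]. Adds approved(node1).
Round 4: (viii) [approved(node1), red(pingu) => signed(node1)]. Adds signed(node1).
signed(node1) first appears in round 4.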